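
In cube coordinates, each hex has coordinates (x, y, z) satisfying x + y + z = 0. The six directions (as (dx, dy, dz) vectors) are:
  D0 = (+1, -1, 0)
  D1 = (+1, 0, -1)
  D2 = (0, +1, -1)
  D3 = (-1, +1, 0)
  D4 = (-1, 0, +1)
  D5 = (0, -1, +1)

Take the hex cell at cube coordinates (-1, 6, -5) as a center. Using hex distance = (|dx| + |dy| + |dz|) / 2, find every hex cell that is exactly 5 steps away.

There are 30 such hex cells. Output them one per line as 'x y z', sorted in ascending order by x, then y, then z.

Answer: -6 6 0
-6 7 -1
-6 8 -2
-6 9 -3
-6 10 -4
-6 11 -5
-5 5 0
-5 11 -6
-4 4 0
-4 11 -7
-3 3 0
-3 11 -8
-2 2 0
-2 11 -9
-1 1 0
-1 11 -10
0 1 -1
0 10 -10
1 1 -2
1 9 -10
2 1 -3
2 8 -10
3 1 -4
3 7 -10
4 1 -5
4 2 -6
4 3 -7
4 4 -8
4 5 -9
4 6 -10

Derivation:
Walk ring at distance 5 from (-1, 6, -5):
Start at center + D4*5 = (-6, 6, 0)
  hex 0: (-6, 6, 0)
  hex 1: (-5, 5, 0)
  hex 2: (-4, 4, 0)
  hex 3: (-3, 3, 0)
  hex 4: (-2, 2, 0)
  hex 5: (-1, 1, 0)
  hex 6: (0, 1, -1)
  hex 7: (1, 1, -2)
  hex 8: (2, 1, -3)
  hex 9: (3, 1, -4)
  hex 10: (4, 1, -5)
  hex 11: (4, 2, -6)
  hex 12: (4, 3, -7)
  hex 13: (4, 4, -8)
  hex 14: (4, 5, -9)
  hex 15: (4, 6, -10)
  hex 16: (3, 7, -10)
  hex 17: (2, 8, -10)
  hex 18: (1, 9, -10)
  hex 19: (0, 10, -10)
  hex 20: (-1, 11, -10)
  hex 21: (-2, 11, -9)
  hex 22: (-3, 11, -8)
  hex 23: (-4, 11, -7)
  hex 24: (-5, 11, -6)
  hex 25: (-6, 11, -5)
  hex 26: (-6, 10, -4)
  hex 27: (-6, 9, -3)
  hex 28: (-6, 8, -2)
  hex 29: (-6, 7, -1)
Sorted: 30 hexes.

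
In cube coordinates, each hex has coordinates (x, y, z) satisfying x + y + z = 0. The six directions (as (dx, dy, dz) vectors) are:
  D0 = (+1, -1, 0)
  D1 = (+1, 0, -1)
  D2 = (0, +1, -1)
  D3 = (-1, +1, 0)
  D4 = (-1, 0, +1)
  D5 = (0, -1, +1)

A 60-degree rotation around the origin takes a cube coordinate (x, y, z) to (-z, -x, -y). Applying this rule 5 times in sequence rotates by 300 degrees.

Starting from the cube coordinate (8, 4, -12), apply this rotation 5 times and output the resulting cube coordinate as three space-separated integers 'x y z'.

Answer: -4 12 -8

Derivation:
Start: (8, 4, -12)
Step 1: (8, 4, -12) -> (-(-12), -(8), -(4)) = (12, -8, -4)
Step 2: (12, -8, -4) -> (-(-4), -(12), -(-8)) = (4, -12, 8)
Step 3: (4, -12, 8) -> (-(8), -(4), -(-12)) = (-8, -4, 12)
Step 4: (-8, -4, 12) -> (-(12), -(-8), -(-4)) = (-12, 8, 4)
Step 5: (-12, 8, 4) -> (-(4), -(-12), -(8)) = (-4, 12, -8)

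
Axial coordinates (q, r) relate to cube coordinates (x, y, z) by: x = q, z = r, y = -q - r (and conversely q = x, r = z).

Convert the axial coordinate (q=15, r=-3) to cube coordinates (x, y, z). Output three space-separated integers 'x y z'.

x = q = 15
z = r = -3
y = -x - z = -(15) - (-3) = -12

Answer: 15 -12 -3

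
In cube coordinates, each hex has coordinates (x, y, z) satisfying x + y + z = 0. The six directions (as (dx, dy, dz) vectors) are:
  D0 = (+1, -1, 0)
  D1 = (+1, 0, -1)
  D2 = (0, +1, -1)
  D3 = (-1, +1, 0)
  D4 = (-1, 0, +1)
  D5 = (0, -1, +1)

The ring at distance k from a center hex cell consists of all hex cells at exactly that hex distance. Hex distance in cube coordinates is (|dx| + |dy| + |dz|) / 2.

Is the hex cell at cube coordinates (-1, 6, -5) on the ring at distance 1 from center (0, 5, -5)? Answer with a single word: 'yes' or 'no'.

|px - cx| = |-1 - 0| = 1
|py - cy| = |6 - 5| = 1
|pz - cz| = |-5 - (-5)| = 0
distance = (1+1+0)/2 = 2/2 = 1
radius = 1; distance == radius -> yes

Answer: yes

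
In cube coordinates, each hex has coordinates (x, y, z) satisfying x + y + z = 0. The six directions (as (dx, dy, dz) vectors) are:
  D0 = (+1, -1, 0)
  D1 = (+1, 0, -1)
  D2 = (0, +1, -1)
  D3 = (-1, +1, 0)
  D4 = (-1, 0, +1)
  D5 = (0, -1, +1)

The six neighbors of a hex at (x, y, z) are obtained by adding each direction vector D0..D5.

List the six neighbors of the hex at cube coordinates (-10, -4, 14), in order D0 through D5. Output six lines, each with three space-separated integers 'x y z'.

Center: (-10, -4, 14). Add each direction:
  D0: (-10, -4, 14) + (1, -1, 0) = (-9, -5, 14)
  D1: (-10, -4, 14) + (1, 0, -1) = (-9, -4, 13)
  D2: (-10, -4, 14) + (0, 1, -1) = (-10, -3, 13)
  D3: (-10, -4, 14) + (-1, 1, 0) = (-11, -3, 14)
  D4: (-10, -4, 14) + (-1, 0, 1) = (-11, -4, 15)
  D5: (-10, -4, 14) + (0, -1, 1) = (-10, -5, 15)

Answer: -9 -5 14
-9 -4 13
-10 -3 13
-11 -3 14
-11 -4 15
-10 -5 15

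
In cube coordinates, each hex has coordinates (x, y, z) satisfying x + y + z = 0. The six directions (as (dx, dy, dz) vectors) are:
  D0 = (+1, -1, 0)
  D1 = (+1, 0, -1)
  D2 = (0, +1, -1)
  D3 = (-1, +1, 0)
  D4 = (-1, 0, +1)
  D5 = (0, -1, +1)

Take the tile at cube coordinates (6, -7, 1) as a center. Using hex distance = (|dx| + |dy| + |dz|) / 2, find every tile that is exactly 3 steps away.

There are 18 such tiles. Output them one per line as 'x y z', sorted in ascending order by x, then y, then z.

Answer: 3 -7 4
3 -6 3
3 -5 2
3 -4 1
4 -8 4
4 -4 0
5 -9 4
5 -4 -1
6 -10 4
6 -4 -2
7 -10 3
7 -5 -2
8 -10 2
8 -6 -2
9 -10 1
9 -9 0
9 -8 -1
9 -7 -2

Derivation:
Walk ring at distance 3 from (6, -7, 1):
Start at center + D4*3 = (3, -7, 4)
  hex 0: (3, -7, 4)
  hex 1: (4, -8, 4)
  hex 2: (5, -9, 4)
  hex 3: (6, -10, 4)
  hex 4: (7, -10, 3)
  hex 5: (8, -10, 2)
  hex 6: (9, -10, 1)
  hex 7: (9, -9, 0)
  hex 8: (9, -8, -1)
  hex 9: (9, -7, -2)
  hex 10: (8, -6, -2)
  hex 11: (7, -5, -2)
  hex 12: (6, -4, -2)
  hex 13: (5, -4, -1)
  hex 14: (4, -4, 0)
  hex 15: (3, -4, 1)
  hex 16: (3, -5, 2)
  hex 17: (3, -6, 3)
Sorted: 18 hexes.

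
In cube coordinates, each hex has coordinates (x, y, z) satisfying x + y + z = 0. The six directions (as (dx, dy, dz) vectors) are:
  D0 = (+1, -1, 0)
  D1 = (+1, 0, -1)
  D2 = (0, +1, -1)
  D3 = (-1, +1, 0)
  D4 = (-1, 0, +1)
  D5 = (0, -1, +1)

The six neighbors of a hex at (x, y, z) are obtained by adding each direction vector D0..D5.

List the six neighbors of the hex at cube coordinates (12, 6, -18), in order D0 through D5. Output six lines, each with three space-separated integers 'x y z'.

Center: (12, 6, -18). Add each direction:
  D0: (12, 6, -18) + (1, -1, 0) = (13, 5, -18)
  D1: (12, 6, -18) + (1, 0, -1) = (13, 6, -19)
  D2: (12, 6, -18) + (0, 1, -1) = (12, 7, -19)
  D3: (12, 6, -18) + (-1, 1, 0) = (11, 7, -18)
  D4: (12, 6, -18) + (-1, 0, 1) = (11, 6, -17)
  D5: (12, 6, -18) + (0, -1, 1) = (12, 5, -17)

Answer: 13 5 -18
13 6 -19
12 7 -19
11 7 -18
11 6 -17
12 5 -17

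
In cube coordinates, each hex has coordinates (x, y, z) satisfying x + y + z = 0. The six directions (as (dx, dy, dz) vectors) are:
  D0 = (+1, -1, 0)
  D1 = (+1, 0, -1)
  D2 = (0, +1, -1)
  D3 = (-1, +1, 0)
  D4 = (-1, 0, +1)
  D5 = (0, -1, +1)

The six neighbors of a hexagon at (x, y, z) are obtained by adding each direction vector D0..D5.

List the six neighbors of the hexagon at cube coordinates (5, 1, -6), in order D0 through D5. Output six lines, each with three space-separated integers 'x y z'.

Answer: 6 0 -6
6 1 -7
5 2 -7
4 2 -6
4 1 -5
5 0 -5

Derivation:
Center: (5, 1, -6). Add each direction:
  D0: (5, 1, -6) + (1, -1, 0) = (6, 0, -6)
  D1: (5, 1, -6) + (1, 0, -1) = (6, 1, -7)
  D2: (5, 1, -6) + (0, 1, -1) = (5, 2, -7)
  D3: (5, 1, -6) + (-1, 1, 0) = (4, 2, -6)
  D4: (5, 1, -6) + (-1, 0, 1) = (4, 1, -5)
  D5: (5, 1, -6) + (0, -1, 1) = (5, 0, -5)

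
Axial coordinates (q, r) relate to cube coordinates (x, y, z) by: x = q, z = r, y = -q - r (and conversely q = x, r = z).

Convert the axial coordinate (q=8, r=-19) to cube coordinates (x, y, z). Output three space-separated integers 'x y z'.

Answer: 8 11 -19

Derivation:
x = q = 8
z = r = -19
y = -x - z = -(8) - (-19) = 11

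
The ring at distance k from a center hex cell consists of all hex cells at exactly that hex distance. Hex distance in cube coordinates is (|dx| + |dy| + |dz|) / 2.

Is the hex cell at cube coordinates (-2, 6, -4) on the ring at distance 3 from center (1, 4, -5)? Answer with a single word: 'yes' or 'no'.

|px - cx| = |-2 - 1| = 3
|py - cy| = |6 - 4| = 2
|pz - cz| = |-4 - (-5)| = 1
distance = (3+2+1)/2 = 6/2 = 3
radius = 3; distance == radius -> yes

Answer: yes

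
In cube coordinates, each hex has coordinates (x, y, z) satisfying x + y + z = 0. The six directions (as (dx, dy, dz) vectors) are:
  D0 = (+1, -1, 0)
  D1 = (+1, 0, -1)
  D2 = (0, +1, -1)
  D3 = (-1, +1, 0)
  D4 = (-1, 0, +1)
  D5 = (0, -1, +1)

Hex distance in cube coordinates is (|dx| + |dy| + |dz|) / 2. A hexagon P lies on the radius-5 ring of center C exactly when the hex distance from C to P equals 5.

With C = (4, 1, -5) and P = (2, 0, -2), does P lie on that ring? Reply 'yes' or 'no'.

Answer: no

Derivation:
|px - cx| = |2 - 4| = 2
|py - cy| = |0 - 1| = 1
|pz - cz| = |-2 - (-5)| = 3
distance = (2+1+3)/2 = 6/2 = 3
radius = 5; distance != radius -> no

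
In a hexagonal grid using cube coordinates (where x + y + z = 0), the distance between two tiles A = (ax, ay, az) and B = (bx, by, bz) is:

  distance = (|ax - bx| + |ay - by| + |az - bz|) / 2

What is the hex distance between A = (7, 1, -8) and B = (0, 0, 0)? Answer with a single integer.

Answer: 8

Derivation:
|ax - bx| = |7 - 0| = 7
|ay - by| = |1 - 0| = 1
|az - bz| = |-8 - 0| = 8
distance = (7 + 1 + 8) / 2 = 16 / 2 = 8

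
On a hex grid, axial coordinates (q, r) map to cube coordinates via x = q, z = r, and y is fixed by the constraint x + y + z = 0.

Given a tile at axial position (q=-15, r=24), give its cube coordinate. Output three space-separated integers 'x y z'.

x = q = -15
z = r = 24
y = -x - z = -(-15) - (24) = -9

Answer: -15 -9 24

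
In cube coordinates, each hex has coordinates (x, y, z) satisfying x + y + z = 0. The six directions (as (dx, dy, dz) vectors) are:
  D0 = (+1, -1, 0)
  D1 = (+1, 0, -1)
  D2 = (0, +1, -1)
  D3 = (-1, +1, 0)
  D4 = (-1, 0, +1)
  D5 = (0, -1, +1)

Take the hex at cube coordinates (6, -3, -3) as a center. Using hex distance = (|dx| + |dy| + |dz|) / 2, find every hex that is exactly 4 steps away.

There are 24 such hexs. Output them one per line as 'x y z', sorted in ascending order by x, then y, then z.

Walk ring at distance 4 from (6, -3, -3):
Start at center + D4*4 = (2, -3, 1)
  hex 0: (2, -3, 1)
  hex 1: (3, -4, 1)
  hex 2: (4, -5, 1)
  hex 3: (5, -6, 1)
  hex 4: (6, -7, 1)
  hex 5: (7, -7, 0)
  hex 6: (8, -7, -1)
  hex 7: (9, -7, -2)
  hex 8: (10, -7, -3)
  hex 9: (10, -6, -4)
  hex 10: (10, -5, -5)
  hex 11: (10, -4, -6)
  hex 12: (10, -3, -7)
  hex 13: (9, -2, -7)
  hex 14: (8, -1, -7)
  hex 15: (7, 0, -7)
  hex 16: (6, 1, -7)
  hex 17: (5, 1, -6)
  hex 18: (4, 1, -5)
  hex 19: (3, 1, -4)
  hex 20: (2, 1, -3)
  hex 21: (2, 0, -2)
  hex 22: (2, -1, -1)
  hex 23: (2, -2, 0)
Sorted: 24 hexes.

Answer: 2 -3 1
2 -2 0
2 -1 -1
2 0 -2
2 1 -3
3 -4 1
3 1 -4
4 -5 1
4 1 -5
5 -6 1
5 1 -6
6 -7 1
6 1 -7
7 -7 0
7 0 -7
8 -7 -1
8 -1 -7
9 -7 -2
9 -2 -7
10 -7 -3
10 -6 -4
10 -5 -5
10 -4 -6
10 -3 -7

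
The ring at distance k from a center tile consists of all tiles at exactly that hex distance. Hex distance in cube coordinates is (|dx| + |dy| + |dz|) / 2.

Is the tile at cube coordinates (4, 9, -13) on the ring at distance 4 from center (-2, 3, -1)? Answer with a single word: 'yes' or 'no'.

Answer: no

Derivation:
|px - cx| = |4 - (-2)| = 6
|py - cy| = |9 - 3| = 6
|pz - cz| = |-13 - (-1)| = 12
distance = (6+6+12)/2 = 24/2 = 12
radius = 4; distance != radius -> no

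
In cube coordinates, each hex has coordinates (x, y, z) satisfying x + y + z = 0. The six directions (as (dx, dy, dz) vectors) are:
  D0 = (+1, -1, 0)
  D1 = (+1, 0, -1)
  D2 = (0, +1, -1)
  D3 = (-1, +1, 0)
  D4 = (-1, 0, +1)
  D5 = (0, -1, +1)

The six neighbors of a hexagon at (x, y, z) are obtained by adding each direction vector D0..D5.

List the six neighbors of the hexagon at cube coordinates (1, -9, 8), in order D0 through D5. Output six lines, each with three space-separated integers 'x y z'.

Center: (1, -9, 8). Add each direction:
  D0: (1, -9, 8) + (1, -1, 0) = (2, -10, 8)
  D1: (1, -9, 8) + (1, 0, -1) = (2, -9, 7)
  D2: (1, -9, 8) + (0, 1, -1) = (1, -8, 7)
  D3: (1, -9, 8) + (-1, 1, 0) = (0, -8, 8)
  D4: (1, -9, 8) + (-1, 0, 1) = (0, -9, 9)
  D5: (1, -9, 8) + (0, -1, 1) = (1, -10, 9)

Answer: 2 -10 8
2 -9 7
1 -8 7
0 -8 8
0 -9 9
1 -10 9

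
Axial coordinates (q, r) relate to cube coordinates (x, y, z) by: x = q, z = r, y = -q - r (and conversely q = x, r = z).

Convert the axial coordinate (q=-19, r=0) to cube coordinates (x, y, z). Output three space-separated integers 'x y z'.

Answer: -19 19 0

Derivation:
x = q = -19
z = r = 0
y = -x - z = -(-19) - (0) = 19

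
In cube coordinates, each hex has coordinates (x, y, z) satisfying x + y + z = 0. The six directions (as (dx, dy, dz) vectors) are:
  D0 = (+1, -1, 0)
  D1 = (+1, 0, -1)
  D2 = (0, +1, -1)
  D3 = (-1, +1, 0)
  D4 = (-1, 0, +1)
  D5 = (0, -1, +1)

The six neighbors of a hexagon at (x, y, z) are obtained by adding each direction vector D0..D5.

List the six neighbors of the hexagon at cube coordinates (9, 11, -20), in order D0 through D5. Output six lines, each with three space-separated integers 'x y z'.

Center: (9, 11, -20). Add each direction:
  D0: (9, 11, -20) + (1, -1, 0) = (10, 10, -20)
  D1: (9, 11, -20) + (1, 0, -1) = (10, 11, -21)
  D2: (9, 11, -20) + (0, 1, -1) = (9, 12, -21)
  D3: (9, 11, -20) + (-1, 1, 0) = (8, 12, -20)
  D4: (9, 11, -20) + (-1, 0, 1) = (8, 11, -19)
  D5: (9, 11, -20) + (0, -1, 1) = (9, 10, -19)

Answer: 10 10 -20
10 11 -21
9 12 -21
8 12 -20
8 11 -19
9 10 -19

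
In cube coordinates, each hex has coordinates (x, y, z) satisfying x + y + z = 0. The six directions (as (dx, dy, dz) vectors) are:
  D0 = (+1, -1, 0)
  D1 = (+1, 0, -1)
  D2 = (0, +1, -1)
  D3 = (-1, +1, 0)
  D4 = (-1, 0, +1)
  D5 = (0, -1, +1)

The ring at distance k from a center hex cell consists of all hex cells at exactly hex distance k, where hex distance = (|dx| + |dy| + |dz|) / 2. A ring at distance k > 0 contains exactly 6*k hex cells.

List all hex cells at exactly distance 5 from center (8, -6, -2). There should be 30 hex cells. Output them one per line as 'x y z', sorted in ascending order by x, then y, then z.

Answer: 3 -6 3
3 -5 2
3 -4 1
3 -3 0
3 -2 -1
3 -1 -2
4 -7 3
4 -1 -3
5 -8 3
5 -1 -4
6 -9 3
6 -1 -5
7 -10 3
7 -1 -6
8 -11 3
8 -1 -7
9 -11 2
9 -2 -7
10 -11 1
10 -3 -7
11 -11 0
11 -4 -7
12 -11 -1
12 -5 -7
13 -11 -2
13 -10 -3
13 -9 -4
13 -8 -5
13 -7 -6
13 -6 -7

Derivation:
Walk ring at distance 5 from (8, -6, -2):
Start at center + D4*5 = (3, -6, 3)
  hex 0: (3, -6, 3)
  hex 1: (4, -7, 3)
  hex 2: (5, -8, 3)
  hex 3: (6, -9, 3)
  hex 4: (7, -10, 3)
  hex 5: (8, -11, 3)
  hex 6: (9, -11, 2)
  hex 7: (10, -11, 1)
  hex 8: (11, -11, 0)
  hex 9: (12, -11, -1)
  hex 10: (13, -11, -2)
  hex 11: (13, -10, -3)
  hex 12: (13, -9, -4)
  hex 13: (13, -8, -5)
  hex 14: (13, -7, -6)
  hex 15: (13, -6, -7)
  hex 16: (12, -5, -7)
  hex 17: (11, -4, -7)
  hex 18: (10, -3, -7)
  hex 19: (9, -2, -7)
  hex 20: (8, -1, -7)
  hex 21: (7, -1, -6)
  hex 22: (6, -1, -5)
  hex 23: (5, -1, -4)
  hex 24: (4, -1, -3)
  hex 25: (3, -1, -2)
  hex 26: (3, -2, -1)
  hex 27: (3, -3, 0)
  hex 28: (3, -4, 1)
  hex 29: (3, -5, 2)
Sorted: 30 hexes.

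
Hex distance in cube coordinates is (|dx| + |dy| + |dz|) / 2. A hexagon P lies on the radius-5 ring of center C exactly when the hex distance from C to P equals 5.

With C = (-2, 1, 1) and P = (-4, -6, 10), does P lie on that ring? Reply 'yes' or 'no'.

Answer: no

Derivation:
|px - cx| = |-4 - (-2)| = 2
|py - cy| = |-6 - 1| = 7
|pz - cz| = |10 - 1| = 9
distance = (2+7+9)/2 = 18/2 = 9
radius = 5; distance != radius -> no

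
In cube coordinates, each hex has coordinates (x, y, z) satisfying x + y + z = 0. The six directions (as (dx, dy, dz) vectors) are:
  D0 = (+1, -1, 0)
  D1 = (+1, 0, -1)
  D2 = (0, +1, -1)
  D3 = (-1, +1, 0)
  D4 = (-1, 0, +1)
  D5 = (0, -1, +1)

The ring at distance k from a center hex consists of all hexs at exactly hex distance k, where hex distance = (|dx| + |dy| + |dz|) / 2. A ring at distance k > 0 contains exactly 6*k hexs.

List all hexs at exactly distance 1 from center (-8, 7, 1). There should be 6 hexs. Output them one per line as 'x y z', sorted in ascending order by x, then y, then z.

Walk ring at distance 1 from (-8, 7, 1):
Start at center + D4*1 = (-9, 7, 2)
  hex 0: (-9, 7, 2)
  hex 1: (-8, 6, 2)
  hex 2: (-7, 6, 1)
  hex 3: (-7, 7, 0)
  hex 4: (-8, 8, 0)
  hex 5: (-9, 8, 1)
Sorted: 6 hexes.

Answer: -9 7 2
-9 8 1
-8 6 2
-8 8 0
-7 6 1
-7 7 0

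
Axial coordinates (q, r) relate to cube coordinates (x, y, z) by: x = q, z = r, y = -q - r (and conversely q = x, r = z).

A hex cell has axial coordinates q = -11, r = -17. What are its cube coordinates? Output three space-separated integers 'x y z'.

Answer: -11 28 -17

Derivation:
x = q = -11
z = r = -17
y = -x - z = -(-11) - (-17) = 28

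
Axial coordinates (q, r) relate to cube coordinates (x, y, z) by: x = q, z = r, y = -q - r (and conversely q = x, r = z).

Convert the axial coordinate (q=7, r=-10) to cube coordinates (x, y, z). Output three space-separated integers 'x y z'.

Answer: 7 3 -10

Derivation:
x = q = 7
z = r = -10
y = -x - z = -(7) - (-10) = 3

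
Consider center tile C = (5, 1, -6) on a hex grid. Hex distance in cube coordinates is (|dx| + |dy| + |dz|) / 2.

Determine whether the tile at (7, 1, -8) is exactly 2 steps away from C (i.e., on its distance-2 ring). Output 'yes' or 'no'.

Answer: yes

Derivation:
|px - cx| = |7 - 5| = 2
|py - cy| = |1 - 1| = 0
|pz - cz| = |-8 - (-6)| = 2
distance = (2+0+2)/2 = 4/2 = 2
radius = 2; distance == radius -> yes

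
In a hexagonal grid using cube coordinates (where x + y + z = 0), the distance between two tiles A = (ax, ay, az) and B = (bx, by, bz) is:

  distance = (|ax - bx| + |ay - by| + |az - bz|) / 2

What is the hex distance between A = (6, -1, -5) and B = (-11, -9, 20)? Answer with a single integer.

Answer: 25

Derivation:
|ax - bx| = |6 - (-11)| = 17
|ay - by| = |-1 - (-9)| = 8
|az - bz| = |-5 - 20| = 25
distance = (17 + 8 + 25) / 2 = 50 / 2 = 25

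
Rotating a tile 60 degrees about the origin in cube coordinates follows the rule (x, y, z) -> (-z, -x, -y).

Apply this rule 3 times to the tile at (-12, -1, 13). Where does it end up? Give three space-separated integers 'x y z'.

Start: (-12, -1, 13)
Step 1: (-12, -1, 13) -> (-(13), -(-12), -(-1)) = (-13, 12, 1)
Step 2: (-13, 12, 1) -> (-(1), -(-13), -(12)) = (-1, 13, -12)
Step 3: (-1, 13, -12) -> (-(-12), -(-1), -(13)) = (12, 1, -13)

Answer: 12 1 -13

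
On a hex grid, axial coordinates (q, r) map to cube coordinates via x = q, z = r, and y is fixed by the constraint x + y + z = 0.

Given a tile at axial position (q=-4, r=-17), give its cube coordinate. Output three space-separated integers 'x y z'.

Answer: -4 21 -17

Derivation:
x = q = -4
z = r = -17
y = -x - z = -(-4) - (-17) = 21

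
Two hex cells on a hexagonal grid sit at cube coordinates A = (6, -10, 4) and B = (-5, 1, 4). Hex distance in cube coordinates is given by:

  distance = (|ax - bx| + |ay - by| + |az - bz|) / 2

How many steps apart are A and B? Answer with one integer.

|ax - bx| = |6 - (-5)| = 11
|ay - by| = |-10 - 1| = 11
|az - bz| = |4 - 4| = 0
distance = (11 + 11 + 0) / 2 = 22 / 2 = 11

Answer: 11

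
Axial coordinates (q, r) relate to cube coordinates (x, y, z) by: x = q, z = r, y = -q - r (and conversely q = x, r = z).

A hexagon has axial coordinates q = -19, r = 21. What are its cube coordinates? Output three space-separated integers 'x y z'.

Answer: -19 -2 21

Derivation:
x = q = -19
z = r = 21
y = -x - z = -(-19) - (21) = -2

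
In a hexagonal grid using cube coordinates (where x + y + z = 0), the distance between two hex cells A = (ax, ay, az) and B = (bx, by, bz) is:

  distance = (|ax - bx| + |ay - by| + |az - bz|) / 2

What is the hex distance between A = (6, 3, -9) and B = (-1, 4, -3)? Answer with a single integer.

|ax - bx| = |6 - (-1)| = 7
|ay - by| = |3 - 4| = 1
|az - bz| = |-9 - (-3)| = 6
distance = (7 + 1 + 6) / 2 = 14 / 2 = 7

Answer: 7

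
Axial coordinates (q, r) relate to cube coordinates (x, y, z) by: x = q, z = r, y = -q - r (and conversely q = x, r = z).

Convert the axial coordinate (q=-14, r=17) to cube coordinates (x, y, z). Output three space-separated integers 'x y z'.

Answer: -14 -3 17

Derivation:
x = q = -14
z = r = 17
y = -x - z = -(-14) - (17) = -3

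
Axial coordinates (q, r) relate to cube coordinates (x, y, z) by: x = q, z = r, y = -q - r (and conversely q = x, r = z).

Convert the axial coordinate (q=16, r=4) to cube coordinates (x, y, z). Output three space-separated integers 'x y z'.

x = q = 16
z = r = 4
y = -x - z = -(16) - (4) = -20

Answer: 16 -20 4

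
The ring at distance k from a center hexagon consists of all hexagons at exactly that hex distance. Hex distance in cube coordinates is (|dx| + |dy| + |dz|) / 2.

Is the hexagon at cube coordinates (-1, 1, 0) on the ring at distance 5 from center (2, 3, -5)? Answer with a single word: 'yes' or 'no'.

|px - cx| = |-1 - 2| = 3
|py - cy| = |1 - 3| = 2
|pz - cz| = |0 - (-5)| = 5
distance = (3+2+5)/2 = 10/2 = 5
radius = 5; distance == radius -> yes

Answer: yes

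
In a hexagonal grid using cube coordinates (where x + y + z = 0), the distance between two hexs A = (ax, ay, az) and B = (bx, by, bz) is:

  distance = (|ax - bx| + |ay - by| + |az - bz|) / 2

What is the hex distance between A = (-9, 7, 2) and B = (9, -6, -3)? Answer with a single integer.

Answer: 18

Derivation:
|ax - bx| = |-9 - 9| = 18
|ay - by| = |7 - (-6)| = 13
|az - bz| = |2 - (-3)| = 5
distance = (18 + 13 + 5) / 2 = 36 / 2 = 18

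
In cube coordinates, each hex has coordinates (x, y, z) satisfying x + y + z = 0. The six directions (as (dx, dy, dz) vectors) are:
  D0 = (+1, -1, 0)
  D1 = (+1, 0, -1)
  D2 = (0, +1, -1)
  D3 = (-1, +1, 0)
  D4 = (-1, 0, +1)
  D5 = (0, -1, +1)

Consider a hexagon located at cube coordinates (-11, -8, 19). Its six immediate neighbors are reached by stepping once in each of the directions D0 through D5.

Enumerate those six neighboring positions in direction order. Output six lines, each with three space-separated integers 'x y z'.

Answer: -10 -9 19
-10 -8 18
-11 -7 18
-12 -7 19
-12 -8 20
-11 -9 20

Derivation:
Center: (-11, -8, 19). Add each direction:
  D0: (-11, -8, 19) + (1, -1, 0) = (-10, -9, 19)
  D1: (-11, -8, 19) + (1, 0, -1) = (-10, -8, 18)
  D2: (-11, -8, 19) + (0, 1, -1) = (-11, -7, 18)
  D3: (-11, -8, 19) + (-1, 1, 0) = (-12, -7, 19)
  D4: (-11, -8, 19) + (-1, 0, 1) = (-12, -8, 20)
  D5: (-11, -8, 19) + (0, -1, 1) = (-11, -9, 20)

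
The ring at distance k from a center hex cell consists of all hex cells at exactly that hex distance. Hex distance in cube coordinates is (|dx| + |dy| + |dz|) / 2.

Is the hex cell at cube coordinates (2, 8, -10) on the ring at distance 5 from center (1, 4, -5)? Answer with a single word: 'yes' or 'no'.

Answer: yes

Derivation:
|px - cx| = |2 - 1| = 1
|py - cy| = |8 - 4| = 4
|pz - cz| = |-10 - (-5)| = 5
distance = (1+4+5)/2 = 10/2 = 5
radius = 5; distance == radius -> yes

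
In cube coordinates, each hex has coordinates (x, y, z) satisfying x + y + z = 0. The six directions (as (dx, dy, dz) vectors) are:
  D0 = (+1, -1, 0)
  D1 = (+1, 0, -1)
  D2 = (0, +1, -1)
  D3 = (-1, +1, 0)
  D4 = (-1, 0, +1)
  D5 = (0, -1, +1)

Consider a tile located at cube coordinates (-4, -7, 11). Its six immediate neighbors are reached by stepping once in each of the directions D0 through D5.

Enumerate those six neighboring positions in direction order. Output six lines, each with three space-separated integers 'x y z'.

Answer: -3 -8 11
-3 -7 10
-4 -6 10
-5 -6 11
-5 -7 12
-4 -8 12

Derivation:
Center: (-4, -7, 11). Add each direction:
  D0: (-4, -7, 11) + (1, -1, 0) = (-3, -8, 11)
  D1: (-4, -7, 11) + (1, 0, -1) = (-3, -7, 10)
  D2: (-4, -7, 11) + (0, 1, -1) = (-4, -6, 10)
  D3: (-4, -7, 11) + (-1, 1, 0) = (-5, -6, 11)
  D4: (-4, -7, 11) + (-1, 0, 1) = (-5, -7, 12)
  D5: (-4, -7, 11) + (0, -1, 1) = (-4, -8, 12)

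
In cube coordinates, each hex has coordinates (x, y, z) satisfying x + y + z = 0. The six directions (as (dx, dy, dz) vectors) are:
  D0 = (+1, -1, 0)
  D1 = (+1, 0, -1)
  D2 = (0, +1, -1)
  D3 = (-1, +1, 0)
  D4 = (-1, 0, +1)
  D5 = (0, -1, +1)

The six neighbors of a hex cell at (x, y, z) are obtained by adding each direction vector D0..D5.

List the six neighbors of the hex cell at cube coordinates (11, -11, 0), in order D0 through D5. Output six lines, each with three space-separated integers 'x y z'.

Answer: 12 -12 0
12 -11 -1
11 -10 -1
10 -10 0
10 -11 1
11 -12 1

Derivation:
Center: (11, -11, 0). Add each direction:
  D0: (11, -11, 0) + (1, -1, 0) = (12, -12, 0)
  D1: (11, -11, 0) + (1, 0, -1) = (12, -11, -1)
  D2: (11, -11, 0) + (0, 1, -1) = (11, -10, -1)
  D3: (11, -11, 0) + (-1, 1, 0) = (10, -10, 0)
  D4: (11, -11, 0) + (-1, 0, 1) = (10, -11, 1)
  D5: (11, -11, 0) + (0, -1, 1) = (11, -12, 1)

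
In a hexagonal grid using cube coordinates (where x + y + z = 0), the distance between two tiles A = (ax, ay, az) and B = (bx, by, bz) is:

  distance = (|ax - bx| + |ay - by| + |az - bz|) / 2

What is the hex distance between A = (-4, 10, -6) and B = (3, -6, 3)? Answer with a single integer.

Answer: 16

Derivation:
|ax - bx| = |-4 - 3| = 7
|ay - by| = |10 - (-6)| = 16
|az - bz| = |-6 - 3| = 9
distance = (7 + 16 + 9) / 2 = 32 / 2 = 16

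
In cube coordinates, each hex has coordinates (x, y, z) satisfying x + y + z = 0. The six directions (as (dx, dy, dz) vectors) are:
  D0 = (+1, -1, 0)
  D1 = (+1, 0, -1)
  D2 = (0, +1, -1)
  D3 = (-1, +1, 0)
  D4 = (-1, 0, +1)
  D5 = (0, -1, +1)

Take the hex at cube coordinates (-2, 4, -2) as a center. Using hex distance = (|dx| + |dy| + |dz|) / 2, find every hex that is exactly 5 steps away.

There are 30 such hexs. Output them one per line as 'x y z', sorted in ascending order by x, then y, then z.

Walk ring at distance 5 from (-2, 4, -2):
Start at center + D4*5 = (-7, 4, 3)
  hex 0: (-7, 4, 3)
  hex 1: (-6, 3, 3)
  hex 2: (-5, 2, 3)
  hex 3: (-4, 1, 3)
  hex 4: (-3, 0, 3)
  hex 5: (-2, -1, 3)
  hex 6: (-1, -1, 2)
  hex 7: (0, -1, 1)
  hex 8: (1, -1, 0)
  hex 9: (2, -1, -1)
  hex 10: (3, -1, -2)
  hex 11: (3, 0, -3)
  hex 12: (3, 1, -4)
  hex 13: (3, 2, -5)
  hex 14: (3, 3, -6)
  hex 15: (3, 4, -7)
  hex 16: (2, 5, -7)
  hex 17: (1, 6, -7)
  hex 18: (0, 7, -7)
  hex 19: (-1, 8, -7)
  hex 20: (-2, 9, -7)
  hex 21: (-3, 9, -6)
  hex 22: (-4, 9, -5)
  hex 23: (-5, 9, -4)
  hex 24: (-6, 9, -3)
  hex 25: (-7, 9, -2)
  hex 26: (-7, 8, -1)
  hex 27: (-7, 7, 0)
  hex 28: (-7, 6, 1)
  hex 29: (-7, 5, 2)
Sorted: 30 hexes.

Answer: -7 4 3
-7 5 2
-7 6 1
-7 7 0
-7 8 -1
-7 9 -2
-6 3 3
-6 9 -3
-5 2 3
-5 9 -4
-4 1 3
-4 9 -5
-3 0 3
-3 9 -6
-2 -1 3
-2 9 -7
-1 -1 2
-1 8 -7
0 -1 1
0 7 -7
1 -1 0
1 6 -7
2 -1 -1
2 5 -7
3 -1 -2
3 0 -3
3 1 -4
3 2 -5
3 3 -6
3 4 -7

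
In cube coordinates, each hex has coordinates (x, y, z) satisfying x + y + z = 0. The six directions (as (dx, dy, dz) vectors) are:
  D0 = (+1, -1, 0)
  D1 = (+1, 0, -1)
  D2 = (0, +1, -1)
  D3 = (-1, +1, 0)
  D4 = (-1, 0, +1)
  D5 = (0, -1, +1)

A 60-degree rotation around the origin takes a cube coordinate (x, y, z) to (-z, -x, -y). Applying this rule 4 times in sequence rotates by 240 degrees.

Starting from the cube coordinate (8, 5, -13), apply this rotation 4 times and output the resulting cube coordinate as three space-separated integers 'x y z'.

Answer: -13 8 5

Derivation:
Start: (8, 5, -13)
Step 1: (8, 5, -13) -> (-(-13), -(8), -(5)) = (13, -8, -5)
Step 2: (13, -8, -5) -> (-(-5), -(13), -(-8)) = (5, -13, 8)
Step 3: (5, -13, 8) -> (-(8), -(5), -(-13)) = (-8, -5, 13)
Step 4: (-8, -5, 13) -> (-(13), -(-8), -(-5)) = (-13, 8, 5)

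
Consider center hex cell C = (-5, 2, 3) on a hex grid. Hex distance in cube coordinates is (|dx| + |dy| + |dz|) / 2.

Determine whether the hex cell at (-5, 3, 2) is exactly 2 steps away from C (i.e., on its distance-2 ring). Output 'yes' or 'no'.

Answer: no

Derivation:
|px - cx| = |-5 - (-5)| = 0
|py - cy| = |3 - 2| = 1
|pz - cz| = |2 - 3| = 1
distance = (0+1+1)/2 = 2/2 = 1
radius = 2; distance != radius -> no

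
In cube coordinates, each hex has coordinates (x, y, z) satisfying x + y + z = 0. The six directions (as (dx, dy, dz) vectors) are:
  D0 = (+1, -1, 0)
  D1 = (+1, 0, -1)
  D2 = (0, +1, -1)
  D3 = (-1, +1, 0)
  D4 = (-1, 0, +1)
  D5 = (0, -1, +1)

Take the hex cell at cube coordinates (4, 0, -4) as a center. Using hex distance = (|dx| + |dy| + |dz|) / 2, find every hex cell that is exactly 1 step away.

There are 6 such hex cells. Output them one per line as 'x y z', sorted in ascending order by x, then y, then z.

Answer: 3 0 -3
3 1 -4
4 -1 -3
4 1 -5
5 -1 -4
5 0 -5

Derivation:
Walk ring at distance 1 from (4, 0, -4):
Start at center + D4*1 = (3, 0, -3)
  hex 0: (3, 0, -3)
  hex 1: (4, -1, -3)
  hex 2: (5, -1, -4)
  hex 3: (5, 0, -5)
  hex 4: (4, 1, -5)
  hex 5: (3, 1, -4)
Sorted: 6 hexes.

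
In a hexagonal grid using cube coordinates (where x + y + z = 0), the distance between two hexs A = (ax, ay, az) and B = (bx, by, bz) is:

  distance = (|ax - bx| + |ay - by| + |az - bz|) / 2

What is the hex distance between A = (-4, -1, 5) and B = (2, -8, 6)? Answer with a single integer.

|ax - bx| = |-4 - 2| = 6
|ay - by| = |-1 - (-8)| = 7
|az - bz| = |5 - 6| = 1
distance = (6 + 7 + 1) / 2 = 14 / 2 = 7

Answer: 7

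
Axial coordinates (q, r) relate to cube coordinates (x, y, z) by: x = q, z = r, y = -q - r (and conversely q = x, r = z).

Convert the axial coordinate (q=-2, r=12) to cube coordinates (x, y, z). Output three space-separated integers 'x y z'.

Answer: -2 -10 12

Derivation:
x = q = -2
z = r = 12
y = -x - z = -(-2) - (12) = -10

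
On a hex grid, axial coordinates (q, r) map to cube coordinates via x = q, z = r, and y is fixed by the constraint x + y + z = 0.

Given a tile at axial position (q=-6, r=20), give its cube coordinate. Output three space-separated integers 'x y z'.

x = q = -6
z = r = 20
y = -x - z = -(-6) - (20) = -14

Answer: -6 -14 20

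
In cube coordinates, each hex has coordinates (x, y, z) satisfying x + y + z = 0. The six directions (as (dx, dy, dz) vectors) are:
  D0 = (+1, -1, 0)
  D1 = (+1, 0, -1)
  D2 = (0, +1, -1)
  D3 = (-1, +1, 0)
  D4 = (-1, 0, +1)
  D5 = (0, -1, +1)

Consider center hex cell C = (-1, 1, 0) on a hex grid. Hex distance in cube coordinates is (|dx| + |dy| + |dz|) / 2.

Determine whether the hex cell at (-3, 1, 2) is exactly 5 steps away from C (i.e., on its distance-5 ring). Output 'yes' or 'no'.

Answer: no

Derivation:
|px - cx| = |-3 - (-1)| = 2
|py - cy| = |1 - 1| = 0
|pz - cz| = |2 - 0| = 2
distance = (2+0+2)/2 = 4/2 = 2
radius = 5; distance != radius -> no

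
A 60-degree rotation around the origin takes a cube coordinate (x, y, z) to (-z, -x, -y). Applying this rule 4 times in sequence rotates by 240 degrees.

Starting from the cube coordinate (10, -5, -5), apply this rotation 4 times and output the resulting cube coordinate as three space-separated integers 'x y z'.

Answer: -5 10 -5

Derivation:
Start: (10, -5, -5)
Step 1: (10, -5, -5) -> (-(-5), -(10), -(-5)) = (5, -10, 5)
Step 2: (5, -10, 5) -> (-(5), -(5), -(-10)) = (-5, -5, 10)
Step 3: (-5, -5, 10) -> (-(10), -(-5), -(-5)) = (-10, 5, 5)
Step 4: (-10, 5, 5) -> (-(5), -(-10), -(5)) = (-5, 10, -5)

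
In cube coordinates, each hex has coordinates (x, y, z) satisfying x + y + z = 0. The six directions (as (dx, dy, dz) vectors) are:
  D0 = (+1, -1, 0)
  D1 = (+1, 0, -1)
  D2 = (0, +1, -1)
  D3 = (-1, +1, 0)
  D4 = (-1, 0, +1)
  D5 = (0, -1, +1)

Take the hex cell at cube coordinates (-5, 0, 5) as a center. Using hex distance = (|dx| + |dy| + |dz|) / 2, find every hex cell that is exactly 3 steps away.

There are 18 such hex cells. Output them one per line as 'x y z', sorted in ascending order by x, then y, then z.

Walk ring at distance 3 from (-5, 0, 5):
Start at center + D4*3 = (-8, 0, 8)
  hex 0: (-8, 0, 8)
  hex 1: (-7, -1, 8)
  hex 2: (-6, -2, 8)
  hex 3: (-5, -3, 8)
  hex 4: (-4, -3, 7)
  hex 5: (-3, -3, 6)
  hex 6: (-2, -3, 5)
  hex 7: (-2, -2, 4)
  hex 8: (-2, -1, 3)
  hex 9: (-2, 0, 2)
  hex 10: (-3, 1, 2)
  hex 11: (-4, 2, 2)
  hex 12: (-5, 3, 2)
  hex 13: (-6, 3, 3)
  hex 14: (-7, 3, 4)
  hex 15: (-8, 3, 5)
  hex 16: (-8, 2, 6)
  hex 17: (-8, 1, 7)
Sorted: 18 hexes.

Answer: -8 0 8
-8 1 7
-8 2 6
-8 3 5
-7 -1 8
-7 3 4
-6 -2 8
-6 3 3
-5 -3 8
-5 3 2
-4 -3 7
-4 2 2
-3 -3 6
-3 1 2
-2 -3 5
-2 -2 4
-2 -1 3
-2 0 2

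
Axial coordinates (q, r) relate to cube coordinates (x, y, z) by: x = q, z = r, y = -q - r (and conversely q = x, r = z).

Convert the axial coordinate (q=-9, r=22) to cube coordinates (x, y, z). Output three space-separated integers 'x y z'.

Answer: -9 -13 22

Derivation:
x = q = -9
z = r = 22
y = -x - z = -(-9) - (22) = -13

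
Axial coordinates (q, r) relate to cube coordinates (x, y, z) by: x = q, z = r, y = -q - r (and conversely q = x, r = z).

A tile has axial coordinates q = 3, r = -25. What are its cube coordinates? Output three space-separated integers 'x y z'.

Answer: 3 22 -25

Derivation:
x = q = 3
z = r = -25
y = -x - z = -(3) - (-25) = 22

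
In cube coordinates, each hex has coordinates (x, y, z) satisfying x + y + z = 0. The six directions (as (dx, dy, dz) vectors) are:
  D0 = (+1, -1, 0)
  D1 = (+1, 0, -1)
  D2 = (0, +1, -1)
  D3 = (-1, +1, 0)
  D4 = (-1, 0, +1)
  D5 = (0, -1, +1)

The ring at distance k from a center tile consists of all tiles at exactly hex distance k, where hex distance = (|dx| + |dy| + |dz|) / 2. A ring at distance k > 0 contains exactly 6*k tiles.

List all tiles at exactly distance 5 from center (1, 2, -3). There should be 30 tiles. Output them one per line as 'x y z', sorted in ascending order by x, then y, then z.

Walk ring at distance 5 from (1, 2, -3):
Start at center + D4*5 = (-4, 2, 2)
  hex 0: (-4, 2, 2)
  hex 1: (-3, 1, 2)
  hex 2: (-2, 0, 2)
  hex 3: (-1, -1, 2)
  hex 4: (0, -2, 2)
  hex 5: (1, -3, 2)
  hex 6: (2, -3, 1)
  hex 7: (3, -3, 0)
  hex 8: (4, -3, -1)
  hex 9: (5, -3, -2)
  hex 10: (6, -3, -3)
  hex 11: (6, -2, -4)
  hex 12: (6, -1, -5)
  hex 13: (6, 0, -6)
  hex 14: (6, 1, -7)
  hex 15: (6, 2, -8)
  hex 16: (5, 3, -8)
  hex 17: (4, 4, -8)
  hex 18: (3, 5, -8)
  hex 19: (2, 6, -8)
  hex 20: (1, 7, -8)
  hex 21: (0, 7, -7)
  hex 22: (-1, 7, -6)
  hex 23: (-2, 7, -5)
  hex 24: (-3, 7, -4)
  hex 25: (-4, 7, -3)
  hex 26: (-4, 6, -2)
  hex 27: (-4, 5, -1)
  hex 28: (-4, 4, 0)
  hex 29: (-4, 3, 1)
Sorted: 30 hexes.

Answer: -4 2 2
-4 3 1
-4 4 0
-4 5 -1
-4 6 -2
-4 7 -3
-3 1 2
-3 7 -4
-2 0 2
-2 7 -5
-1 -1 2
-1 7 -6
0 -2 2
0 7 -7
1 -3 2
1 7 -8
2 -3 1
2 6 -8
3 -3 0
3 5 -8
4 -3 -1
4 4 -8
5 -3 -2
5 3 -8
6 -3 -3
6 -2 -4
6 -1 -5
6 0 -6
6 1 -7
6 2 -8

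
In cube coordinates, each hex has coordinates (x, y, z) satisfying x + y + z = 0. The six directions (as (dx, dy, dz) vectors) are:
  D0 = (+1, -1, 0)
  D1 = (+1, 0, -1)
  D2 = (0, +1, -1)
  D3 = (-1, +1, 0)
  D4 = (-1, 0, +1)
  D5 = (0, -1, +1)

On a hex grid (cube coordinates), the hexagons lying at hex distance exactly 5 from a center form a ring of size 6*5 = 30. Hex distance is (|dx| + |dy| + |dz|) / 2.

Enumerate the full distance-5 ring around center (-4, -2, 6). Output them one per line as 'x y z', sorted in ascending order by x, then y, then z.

Walk ring at distance 5 from (-4, -2, 6):
Start at center + D4*5 = (-9, -2, 11)
  hex 0: (-9, -2, 11)
  hex 1: (-8, -3, 11)
  hex 2: (-7, -4, 11)
  hex 3: (-6, -5, 11)
  hex 4: (-5, -6, 11)
  hex 5: (-4, -7, 11)
  hex 6: (-3, -7, 10)
  hex 7: (-2, -7, 9)
  hex 8: (-1, -7, 8)
  hex 9: (0, -7, 7)
  hex 10: (1, -7, 6)
  hex 11: (1, -6, 5)
  hex 12: (1, -5, 4)
  hex 13: (1, -4, 3)
  hex 14: (1, -3, 2)
  hex 15: (1, -2, 1)
  hex 16: (0, -1, 1)
  hex 17: (-1, 0, 1)
  hex 18: (-2, 1, 1)
  hex 19: (-3, 2, 1)
  hex 20: (-4, 3, 1)
  hex 21: (-5, 3, 2)
  hex 22: (-6, 3, 3)
  hex 23: (-7, 3, 4)
  hex 24: (-8, 3, 5)
  hex 25: (-9, 3, 6)
  hex 26: (-9, 2, 7)
  hex 27: (-9, 1, 8)
  hex 28: (-9, 0, 9)
  hex 29: (-9, -1, 10)
Sorted: 30 hexes.

Answer: -9 -2 11
-9 -1 10
-9 0 9
-9 1 8
-9 2 7
-9 3 6
-8 -3 11
-8 3 5
-7 -4 11
-7 3 4
-6 -5 11
-6 3 3
-5 -6 11
-5 3 2
-4 -7 11
-4 3 1
-3 -7 10
-3 2 1
-2 -7 9
-2 1 1
-1 -7 8
-1 0 1
0 -7 7
0 -1 1
1 -7 6
1 -6 5
1 -5 4
1 -4 3
1 -3 2
1 -2 1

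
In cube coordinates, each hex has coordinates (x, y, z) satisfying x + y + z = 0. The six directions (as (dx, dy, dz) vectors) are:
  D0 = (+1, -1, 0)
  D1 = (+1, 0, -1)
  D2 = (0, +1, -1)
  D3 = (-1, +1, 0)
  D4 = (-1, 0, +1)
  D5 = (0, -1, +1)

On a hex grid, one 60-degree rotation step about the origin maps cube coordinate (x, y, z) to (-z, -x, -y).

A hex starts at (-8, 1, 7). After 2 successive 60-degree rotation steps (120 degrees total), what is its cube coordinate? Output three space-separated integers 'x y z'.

Start: (-8, 1, 7)
Step 1: (-8, 1, 7) -> (-(7), -(-8), -(1)) = (-7, 8, -1)
Step 2: (-7, 8, -1) -> (-(-1), -(-7), -(8)) = (1, 7, -8)

Answer: 1 7 -8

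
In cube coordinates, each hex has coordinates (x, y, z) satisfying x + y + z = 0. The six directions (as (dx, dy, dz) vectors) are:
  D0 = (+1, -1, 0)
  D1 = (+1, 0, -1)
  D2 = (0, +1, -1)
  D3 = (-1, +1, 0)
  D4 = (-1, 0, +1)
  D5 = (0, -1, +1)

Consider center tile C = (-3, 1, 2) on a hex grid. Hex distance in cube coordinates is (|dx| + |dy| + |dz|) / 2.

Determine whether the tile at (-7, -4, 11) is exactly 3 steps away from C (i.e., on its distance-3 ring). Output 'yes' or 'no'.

|px - cx| = |-7 - (-3)| = 4
|py - cy| = |-4 - 1| = 5
|pz - cz| = |11 - 2| = 9
distance = (4+5+9)/2 = 18/2 = 9
radius = 3; distance != radius -> no

Answer: no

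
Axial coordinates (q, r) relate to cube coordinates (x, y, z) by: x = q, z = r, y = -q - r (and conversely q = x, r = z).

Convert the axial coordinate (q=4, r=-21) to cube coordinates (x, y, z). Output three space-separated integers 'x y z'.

x = q = 4
z = r = -21
y = -x - z = -(4) - (-21) = 17

Answer: 4 17 -21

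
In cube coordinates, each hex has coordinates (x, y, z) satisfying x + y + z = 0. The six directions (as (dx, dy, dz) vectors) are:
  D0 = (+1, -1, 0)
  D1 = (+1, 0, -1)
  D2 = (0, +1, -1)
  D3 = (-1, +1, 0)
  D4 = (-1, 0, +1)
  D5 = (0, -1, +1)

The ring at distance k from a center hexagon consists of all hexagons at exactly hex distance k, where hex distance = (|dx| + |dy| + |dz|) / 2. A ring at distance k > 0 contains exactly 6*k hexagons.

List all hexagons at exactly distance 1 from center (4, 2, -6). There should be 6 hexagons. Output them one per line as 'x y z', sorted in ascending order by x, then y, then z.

Answer: 3 2 -5
3 3 -6
4 1 -5
4 3 -7
5 1 -6
5 2 -7

Derivation:
Walk ring at distance 1 from (4, 2, -6):
Start at center + D4*1 = (3, 2, -5)
  hex 0: (3, 2, -5)
  hex 1: (4, 1, -5)
  hex 2: (5, 1, -6)
  hex 3: (5, 2, -7)
  hex 4: (4, 3, -7)
  hex 5: (3, 3, -6)
Sorted: 6 hexes.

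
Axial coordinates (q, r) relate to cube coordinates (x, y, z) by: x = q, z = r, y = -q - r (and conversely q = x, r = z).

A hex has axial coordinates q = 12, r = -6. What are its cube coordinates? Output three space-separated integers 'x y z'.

Answer: 12 -6 -6

Derivation:
x = q = 12
z = r = -6
y = -x - z = -(12) - (-6) = -6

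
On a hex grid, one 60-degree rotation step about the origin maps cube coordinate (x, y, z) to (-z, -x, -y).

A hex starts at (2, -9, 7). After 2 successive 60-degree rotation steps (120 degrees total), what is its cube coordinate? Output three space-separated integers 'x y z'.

Start: (2, -9, 7)
Step 1: (2, -9, 7) -> (-(7), -(2), -(-9)) = (-7, -2, 9)
Step 2: (-7, -2, 9) -> (-(9), -(-7), -(-2)) = (-9, 7, 2)

Answer: -9 7 2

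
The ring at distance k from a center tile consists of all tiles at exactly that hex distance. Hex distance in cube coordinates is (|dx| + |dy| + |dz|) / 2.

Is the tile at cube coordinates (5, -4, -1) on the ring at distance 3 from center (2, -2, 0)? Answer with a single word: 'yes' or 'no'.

|px - cx| = |5 - 2| = 3
|py - cy| = |-4 - (-2)| = 2
|pz - cz| = |-1 - 0| = 1
distance = (3+2+1)/2 = 6/2 = 3
radius = 3; distance == radius -> yes

Answer: yes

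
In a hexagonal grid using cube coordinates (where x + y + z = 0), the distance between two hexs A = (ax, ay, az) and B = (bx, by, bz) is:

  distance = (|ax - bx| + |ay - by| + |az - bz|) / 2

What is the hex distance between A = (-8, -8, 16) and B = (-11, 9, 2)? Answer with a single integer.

Answer: 17

Derivation:
|ax - bx| = |-8 - (-11)| = 3
|ay - by| = |-8 - 9| = 17
|az - bz| = |16 - 2| = 14
distance = (3 + 17 + 14) / 2 = 34 / 2 = 17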